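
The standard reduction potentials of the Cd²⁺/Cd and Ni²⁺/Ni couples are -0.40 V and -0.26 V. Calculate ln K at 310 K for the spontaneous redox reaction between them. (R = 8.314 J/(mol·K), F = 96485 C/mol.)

E°_cell = -0.26 − (-0.40) = 0.14 V, with n = 2 electrons transferred.
At equilibrium E = 0, so the Nernst equation gives ln K = nFE°/RT = (2)(96485)(0.14)/((8.314)(310)) = 10.48.

ln K = 10.5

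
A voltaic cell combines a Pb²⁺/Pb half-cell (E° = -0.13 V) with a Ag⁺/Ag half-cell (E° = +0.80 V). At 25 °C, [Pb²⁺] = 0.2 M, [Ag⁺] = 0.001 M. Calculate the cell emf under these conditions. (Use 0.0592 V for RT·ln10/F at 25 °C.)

The Ag⁺/Ag couple has the higher reduction potential and acts as the cathode, so E°_cell = +0.80 − (-0.13) = 0.93 V.
Balancing electrons gives n = 2; the reaction quotient is Q = [Pb²⁺]/[Ag⁺]^2 = 2 × 10^5.
At 25 °C, E = E° − (0.0592/n) log Q = 0.93 − (0.0592/2)(5.301) = 0.930 − 0.157 = 0.773 V.

0.773 V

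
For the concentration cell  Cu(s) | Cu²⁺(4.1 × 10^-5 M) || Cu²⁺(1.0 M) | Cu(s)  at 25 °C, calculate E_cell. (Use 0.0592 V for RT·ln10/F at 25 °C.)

Both half-cells are Cu²⁺/Cu, so E°_cell = 0. The concentrated side is the cathode; the cell reaction moves Cu²⁺ from high to low concentration with n = 2.
Q = [Cu²⁺]_dilute/[Cu²⁺]_conc = 4.1 × 10^-5/1.0 = 4.1 × 10^-5.
E = 0 − (0.0592/2) log Q = −(0.0592/2)(-4.387) = 0.1299 V.

0.13 V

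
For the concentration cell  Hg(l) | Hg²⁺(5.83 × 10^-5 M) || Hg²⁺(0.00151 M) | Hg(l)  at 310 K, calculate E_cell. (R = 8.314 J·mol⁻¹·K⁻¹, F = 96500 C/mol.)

0.043 V

Both half-cells are Hg²⁺/Hg, so E°_cell = 0. The concentrated side is the cathode; the cell reaction moves Hg²⁺ from high to low concentration with n = 2.
Q = [Hg²⁺]_dilute/[Hg²⁺]_conc = 5.83 × 10^-5/0.00151 = 0.0386.
E = 0 − (RT/nF) ln Q = −((8.314×310)/(2×96500))(-3.254) = 0.0435 V.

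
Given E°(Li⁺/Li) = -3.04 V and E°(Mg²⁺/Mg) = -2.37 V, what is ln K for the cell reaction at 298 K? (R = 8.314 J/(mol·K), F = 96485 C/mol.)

E°_cell = -2.37 − (-3.04) = 0.67 V, with n = 2 electrons transferred.
At equilibrium E = 0, so the Nernst equation gives ln K = nFE°/RT = (2)(96485)(0.67)/((8.314)(298)) = 52.18.

ln K = 52.2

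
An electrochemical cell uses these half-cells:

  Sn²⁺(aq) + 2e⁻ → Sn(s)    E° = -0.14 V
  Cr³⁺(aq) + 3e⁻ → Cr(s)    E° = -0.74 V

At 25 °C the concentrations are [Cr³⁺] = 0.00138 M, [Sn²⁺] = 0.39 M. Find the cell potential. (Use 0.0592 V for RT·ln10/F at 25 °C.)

The Sn²⁺/Sn couple has the higher reduction potential and acts as the cathode, so E°_cell = -0.14 − (-0.74) = 0.60 V.
Balancing electrons gives n = 6; the reaction quotient is Q = [Cr³⁺]^2/[Sn²⁺]^3 = 3.21 × 10^-5.
At 25 °C, E = E° − (0.0592/n) log Q = 0.60 − (0.0592/6)(-4.493) = 0.600 + 0.044 = 0.644 V.

0.644 V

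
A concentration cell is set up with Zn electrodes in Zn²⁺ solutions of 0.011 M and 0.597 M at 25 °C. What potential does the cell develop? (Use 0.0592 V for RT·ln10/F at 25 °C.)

0.051 V

Both half-cells are Zn²⁺/Zn, so E°_cell = 0. The concentrated side is the cathode; the cell reaction moves Zn²⁺ from high to low concentration with n = 2.
Q = [Zn²⁺]_dilute/[Zn²⁺]_conc = 0.011/0.597 = 0.0184.
E = 0 − (0.0592/2) log Q = −(0.0592/2)(-1.735) = 0.0514 V.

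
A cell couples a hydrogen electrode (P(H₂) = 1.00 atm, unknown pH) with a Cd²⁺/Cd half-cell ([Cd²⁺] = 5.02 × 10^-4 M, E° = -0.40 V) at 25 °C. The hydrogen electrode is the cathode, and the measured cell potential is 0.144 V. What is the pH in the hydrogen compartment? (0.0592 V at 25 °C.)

E°_cell = 0.40 V and n = 2.
log Q = n(E° − E)/0.0592 = 2×(0.40 − 0.144)/0.0592 = 8.649.
With Q = [Cd²⁺]·P(H₂) / [H⁺]^2, solving for [H⁺] gives log[H⁺] = -5.974, so pH = 5.97.

pH = 5.97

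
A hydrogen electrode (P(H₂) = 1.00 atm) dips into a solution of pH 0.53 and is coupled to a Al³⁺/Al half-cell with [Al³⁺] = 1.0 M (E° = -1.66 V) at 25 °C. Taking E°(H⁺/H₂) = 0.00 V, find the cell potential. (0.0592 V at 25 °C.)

The hydrogen couple is the cathode, so E°_cell = 1.66 V; n = 6.
[H⁺] = 10^(−0.53) = 0.30 M, and Q = [Al³⁺]^2·P(H₂)^3 / [H⁺]^6 = 1510.
E = E° − (0.0592/6) log Q = 1.66 − (0.0592/6)(3.180) = 1.629 V.

1.63 V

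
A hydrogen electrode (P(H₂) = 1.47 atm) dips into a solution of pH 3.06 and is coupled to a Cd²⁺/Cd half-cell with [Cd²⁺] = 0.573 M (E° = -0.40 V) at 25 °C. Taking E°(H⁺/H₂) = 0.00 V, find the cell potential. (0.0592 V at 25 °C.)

The hydrogen couple is the cathode, so E°_cell = 0.40 V; n = 2.
[H⁺] = 10^(−3.06) = 8.7 × 10^-4 M, and Q = [Cd²⁺]·P(H₂) / [H⁺]^2 = 1.11 × 10^6.
E = E° − (0.0592/2) log Q = 0.40 − (0.0592/2)(6.045) = 0.221 V.

0.22 V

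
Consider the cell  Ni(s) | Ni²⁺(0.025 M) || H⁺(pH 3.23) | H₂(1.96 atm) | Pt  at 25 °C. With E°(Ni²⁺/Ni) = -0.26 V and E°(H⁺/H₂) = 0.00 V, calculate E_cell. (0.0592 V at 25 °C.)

The hydrogen couple is the cathode, so E°_cell = 0.26 V; n = 2.
[H⁺] = 10^(−3.23) = 5.9 × 10^-4 M, and Q = [Ni²⁺]·P(H₂) / [H⁺]^2 = 1.41 × 10^5.
E = E° − (0.0592/2) log Q = 0.26 − (0.0592/2)(5.150) = 0.108 V.

0.11 V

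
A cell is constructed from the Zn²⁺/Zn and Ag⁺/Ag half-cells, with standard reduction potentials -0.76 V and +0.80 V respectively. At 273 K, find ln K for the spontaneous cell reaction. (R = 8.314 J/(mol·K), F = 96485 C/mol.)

ln K = 132.6

E°_cell = +0.80 − (-0.76) = 1.56 V, with n = 2 electrons transferred.
At equilibrium E = 0, so the Nernst equation gives ln K = nFE°/RT = (2)(96485)(1.56)/((8.314)(273)) = 132.63.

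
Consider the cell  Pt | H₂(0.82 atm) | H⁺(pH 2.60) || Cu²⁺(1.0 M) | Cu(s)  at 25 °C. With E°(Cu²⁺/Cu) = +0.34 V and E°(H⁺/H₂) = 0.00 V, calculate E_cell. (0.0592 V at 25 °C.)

0.49 V

The Cu²⁺/Cu couple is the cathode, so E°_cell = 0.34 V; n = 2.
[H⁺] = 10^(−2.60) = 0.0025 M, and Q = [H⁺]^2 / ([Cu²⁺]·P(H₂)) = 7.69 × 10^-6.
E = E° − (0.0592/2) log Q = 0.34 − (0.0592/2)(-5.114) = 0.491 V.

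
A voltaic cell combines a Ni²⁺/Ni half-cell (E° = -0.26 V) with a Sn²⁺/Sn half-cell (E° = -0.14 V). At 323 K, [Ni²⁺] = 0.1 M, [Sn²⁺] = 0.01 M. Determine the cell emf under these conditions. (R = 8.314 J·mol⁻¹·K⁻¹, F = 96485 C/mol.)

The Sn²⁺/Sn couple has the higher reduction potential and acts as the cathode, so E°_cell = -0.14 − (-0.26) = 0.12 V.
Balancing electrons gives n = 2; the reaction quotient is Q = [Ni²⁺]/[Sn²⁺] = 10.0.
E = E° − (RT/nF) ln Q = 0.12 − (8.314×323)/(2×96485) × (2.303) = 0.120 − 0.032 = 0.088 V.

0.088 V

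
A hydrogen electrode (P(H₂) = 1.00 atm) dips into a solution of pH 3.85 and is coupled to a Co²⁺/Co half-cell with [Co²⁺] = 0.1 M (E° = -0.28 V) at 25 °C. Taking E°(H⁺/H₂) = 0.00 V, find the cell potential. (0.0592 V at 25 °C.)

0.082 V

The hydrogen couple is the cathode, so E°_cell = 0.28 V; n = 2.
[H⁺] = 10^(−3.85) = 1.4 × 10^-4 M, and Q = [Co²⁺]·P(H₂) / [H⁺]^2 = 5.01 × 10^6.
E = E° − (0.0592/2) log Q = 0.28 − (0.0592/2)(6.700) = 0.082 V.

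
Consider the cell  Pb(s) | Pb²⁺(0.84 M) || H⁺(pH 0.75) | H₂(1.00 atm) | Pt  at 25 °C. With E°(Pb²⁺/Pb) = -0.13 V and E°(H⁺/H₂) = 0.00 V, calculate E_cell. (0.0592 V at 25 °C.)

0.088 V

The hydrogen couple is the cathode, so E°_cell = 0.13 V; n = 2.
[H⁺] = 10^(−0.75) = 0.18 M, and Q = [Pb²⁺]·P(H₂) / [H⁺]^2 = 26.6.
E = E° − (0.0592/2) log Q = 0.13 − (0.0592/2)(1.424) = 0.088 V.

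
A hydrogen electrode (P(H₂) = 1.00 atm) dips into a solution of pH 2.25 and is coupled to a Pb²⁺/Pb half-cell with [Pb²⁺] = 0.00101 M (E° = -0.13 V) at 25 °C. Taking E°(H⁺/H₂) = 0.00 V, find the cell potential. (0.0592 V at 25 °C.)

0.085 V

The hydrogen couple is the cathode, so E°_cell = 0.13 V; n = 2.
[H⁺] = 10^(−2.25) = 0.0056 M, and Q = [Pb²⁺]·P(H₂) / [H⁺]^2 = 31.9.
E = E° − (0.0592/2) log Q = 0.13 − (0.0592/2)(1.504) = 0.085 V.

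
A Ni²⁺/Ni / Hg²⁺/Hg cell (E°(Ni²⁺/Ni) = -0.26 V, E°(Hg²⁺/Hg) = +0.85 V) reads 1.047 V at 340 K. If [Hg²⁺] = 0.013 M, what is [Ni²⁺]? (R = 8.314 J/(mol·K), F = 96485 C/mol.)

From the Nernst equation, ln Q = nF(E° − E)/RT = 2×96485×(1.11 − 1.047)/(8.314×340) = 4.301, so Q = 73.8.
With Q = [Ni²⁺]/[Hg²⁺] and the known concentrations, [Ni²⁺] in the numerator gives [Ni²⁺] = 0.96 M.

0.96 M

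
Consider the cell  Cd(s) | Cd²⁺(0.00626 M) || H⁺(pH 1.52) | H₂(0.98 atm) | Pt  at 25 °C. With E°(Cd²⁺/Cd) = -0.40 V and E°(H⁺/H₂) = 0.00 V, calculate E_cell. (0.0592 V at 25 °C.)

The hydrogen couple is the cathode, so E°_cell = 0.40 V; n = 2.
[H⁺] = 10^(−1.52) = 0.030 M, and Q = [Cd²⁺]·P(H₂) / [H⁺]^2 = 6.73.
E = E° − (0.0592/2) log Q = 0.40 − (0.0592/2)(0.828) = 0.375 V.

0.38 V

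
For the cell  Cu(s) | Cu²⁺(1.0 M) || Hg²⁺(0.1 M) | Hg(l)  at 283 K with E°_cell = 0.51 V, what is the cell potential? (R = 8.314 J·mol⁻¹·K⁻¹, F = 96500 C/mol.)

0.482 V

Balancing electrons gives n = 2; the reaction quotient is Q = [Cu²⁺]/[Hg²⁺] = 10.0.
E = E° − (RT/nF) ln Q = 0.51 − (8.314×283)/(2×96500) × (2.303) = 0.510 − 0.028 = 0.482 V.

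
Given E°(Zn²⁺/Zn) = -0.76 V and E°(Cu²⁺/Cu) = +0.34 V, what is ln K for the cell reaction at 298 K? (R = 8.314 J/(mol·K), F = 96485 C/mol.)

E°_cell = +0.34 − (-0.76) = 1.10 V, with n = 2 electrons transferred.
At equilibrium E = 0, so the Nernst equation gives ln K = nFE°/RT = (2)(96485)(1.10)/((8.314)(298)) = 85.68.

ln K = 85.7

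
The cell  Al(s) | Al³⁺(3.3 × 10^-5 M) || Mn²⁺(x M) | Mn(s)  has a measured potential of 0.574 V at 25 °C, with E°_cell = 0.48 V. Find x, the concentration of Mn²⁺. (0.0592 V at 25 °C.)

1.5 M

From the Nernst equation, log Q = n(E° − E)/0.0592 = 6(0.48 − 0.574)/0.0592 = -9.527, so Q = 2.97 × 10^-10.
With Q = [Al³⁺]^2/[Mn²⁺]^3 and the known concentrations, [Mn²⁺]^3 in the denominator gives [Mn²⁺] = 1.5 M.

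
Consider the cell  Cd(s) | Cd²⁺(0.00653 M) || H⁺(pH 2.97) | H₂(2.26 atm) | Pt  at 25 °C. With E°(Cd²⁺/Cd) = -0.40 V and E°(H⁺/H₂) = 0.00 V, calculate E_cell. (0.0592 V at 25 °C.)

The hydrogen couple is the cathode, so E°_cell = 0.40 V; n = 2.
[H⁺] = 10^(−2.97) = 0.0011 M, and Q = [Cd²⁺]·P(H₂) / [H⁺]^2 = 1.29 × 10^4.
E = E° − (0.0592/2) log Q = 0.40 − (0.0592/2)(4.109) = 0.278 V.

0.28 V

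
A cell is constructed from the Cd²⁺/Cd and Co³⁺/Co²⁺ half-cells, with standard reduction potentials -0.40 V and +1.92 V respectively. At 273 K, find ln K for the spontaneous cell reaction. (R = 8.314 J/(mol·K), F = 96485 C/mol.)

E°_cell = +1.92 − (-0.40) = 2.32 V, with n = 2 electrons transferred.
At equilibrium E = 0, so the Nernst equation gives ln K = nFE°/RT = (2)(96485)(2.32)/((8.314)(273)) = 197.24.

ln K = 197.2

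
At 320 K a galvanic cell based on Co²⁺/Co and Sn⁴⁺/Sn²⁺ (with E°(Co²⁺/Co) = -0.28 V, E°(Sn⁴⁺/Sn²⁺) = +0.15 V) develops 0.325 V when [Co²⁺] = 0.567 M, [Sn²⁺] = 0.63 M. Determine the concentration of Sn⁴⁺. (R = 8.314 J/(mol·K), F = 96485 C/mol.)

From the Nernst equation, ln Q = nF(E° − E)/RT = 2×96485×(0.43 − 0.325)/(8.314×320) = 7.616, so Q = 2030.
With Q = [Co²⁺]·[Sn²⁺]/[Sn⁴⁺] and the known concentrations, [Sn⁴⁺] in the denominator gives [Sn⁴⁺] = 1.8 × 10^-4 M.

1.8 × 10^-4 M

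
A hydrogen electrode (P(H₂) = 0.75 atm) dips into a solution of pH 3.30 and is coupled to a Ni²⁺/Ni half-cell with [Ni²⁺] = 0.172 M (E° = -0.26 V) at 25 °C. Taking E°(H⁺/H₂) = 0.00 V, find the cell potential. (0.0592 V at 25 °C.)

The hydrogen couple is the cathode, so E°_cell = 0.26 V; n = 2.
[H⁺] = 10^(−3.30) = 5 × 10^-4 M, and Q = [Ni²⁺]·P(H₂) / [H⁺]^2 = 5.14 × 10^5.
E = E° − (0.0592/2) log Q = 0.26 − (0.0592/2)(5.711) = 0.091 V.

0.091 V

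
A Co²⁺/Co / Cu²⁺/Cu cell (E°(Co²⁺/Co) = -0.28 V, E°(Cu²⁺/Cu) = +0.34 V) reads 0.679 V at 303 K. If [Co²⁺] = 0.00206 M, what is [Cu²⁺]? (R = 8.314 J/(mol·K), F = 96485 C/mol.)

0.19 M

From the Nernst equation, ln Q = nF(E° − E)/RT = 2×96485×(0.62 − 0.679)/(8.314×303) = -4.519, so Q = 0.0109.
With Q = [Co²⁺]/[Cu²⁺] and the known concentrations, [Cu²⁺] in the denominator gives [Cu²⁺] = 0.19 M.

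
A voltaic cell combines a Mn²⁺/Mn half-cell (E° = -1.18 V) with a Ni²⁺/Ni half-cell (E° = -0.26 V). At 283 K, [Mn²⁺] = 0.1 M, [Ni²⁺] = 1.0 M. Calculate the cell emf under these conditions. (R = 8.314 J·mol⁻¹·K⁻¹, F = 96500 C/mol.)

The Ni²⁺/Ni couple has the higher reduction potential and acts as the cathode, so E°_cell = -0.26 − (-1.18) = 0.92 V.
Balancing electrons gives n = 2; the reaction quotient is Q = [Mn²⁺]/[Ni²⁺] = 0.100.
E = E° − (RT/nF) ln Q = 0.92 − (8.314×283)/(2×96500) × (-2.303) = 0.920 + 0.028 = 0.948 V.

0.948 V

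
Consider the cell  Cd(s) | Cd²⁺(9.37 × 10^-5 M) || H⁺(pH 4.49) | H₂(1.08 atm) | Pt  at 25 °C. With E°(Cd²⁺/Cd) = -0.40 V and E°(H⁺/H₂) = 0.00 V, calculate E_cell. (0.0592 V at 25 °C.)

0.25 V

The hydrogen couple is the cathode, so E°_cell = 0.40 V; n = 2.
[H⁺] = 10^(−4.49) = 3.2 × 10^-5 M, and Q = [Cd²⁺]·P(H₂) / [H⁺]^2 = 9.66 × 10^4.
E = E° − (0.0592/2) log Q = 0.40 − (0.0592/2)(4.985) = 0.252 V.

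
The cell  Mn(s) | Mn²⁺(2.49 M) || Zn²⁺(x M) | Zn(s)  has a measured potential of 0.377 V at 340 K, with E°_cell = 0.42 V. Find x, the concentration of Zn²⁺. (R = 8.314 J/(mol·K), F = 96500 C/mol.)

0.13 M

From the Nernst equation, ln Q = nF(E° − E)/RT = 2×96500×(0.42 − 0.377)/(8.314×340) = 2.936, so Q = 18.8.
With Q = [Mn²⁺]/[Zn²⁺] and the known concentrations, [Zn²⁺] in the denominator gives [Zn²⁺] = 0.13 M.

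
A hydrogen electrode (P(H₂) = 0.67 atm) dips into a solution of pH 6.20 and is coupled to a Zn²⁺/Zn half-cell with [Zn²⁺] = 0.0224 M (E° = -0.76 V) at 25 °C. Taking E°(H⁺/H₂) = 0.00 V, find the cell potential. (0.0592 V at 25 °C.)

0.45 V

The hydrogen couple is the cathode, so E°_cell = 0.76 V; n = 2.
[H⁺] = 10^(−6.20) = 6.3 × 10^-7 M, and Q = [Zn²⁺]·P(H₂) / [H⁺]^2 = 3.77 × 10^10.
E = E° − (0.0592/2) log Q = 0.76 − (0.0592/2)(10.576) = 0.447 V.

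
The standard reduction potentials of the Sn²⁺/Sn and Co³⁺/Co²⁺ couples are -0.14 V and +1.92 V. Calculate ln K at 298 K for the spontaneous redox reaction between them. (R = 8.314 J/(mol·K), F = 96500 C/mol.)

E°_cell = +1.92 − (-0.14) = 2.06 V, with n = 2 electrons transferred.
At equilibrium E = 0, so the Nernst equation gives ln K = nFE°/RT = (2)(96500)(2.06)/((8.314)(298)) = 160.47.

ln K = 160.5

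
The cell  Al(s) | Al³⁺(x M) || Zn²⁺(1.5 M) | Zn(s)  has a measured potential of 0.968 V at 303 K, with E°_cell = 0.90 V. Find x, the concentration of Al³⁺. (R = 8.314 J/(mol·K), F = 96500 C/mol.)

From the Nernst equation, ln Q = nF(E° − E)/RT = 6×96500×(0.90 − 0.968)/(8.314×303) = -15.629, so Q = 1.63 × 10^-7.
With Q = [Al³⁺]^2/[Zn²⁺]^3 and the known concentrations, [Al³⁺]^2 in the numerator gives [Al³⁺] = 7.4 × 10^-4 M.

7.4 × 10^-4 M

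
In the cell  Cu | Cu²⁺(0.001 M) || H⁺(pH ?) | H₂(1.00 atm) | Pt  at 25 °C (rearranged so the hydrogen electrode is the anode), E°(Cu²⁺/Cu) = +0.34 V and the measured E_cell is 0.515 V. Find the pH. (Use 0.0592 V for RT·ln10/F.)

pH = 4.46

E°_cell = 0.34 V and n = 2.
log Q = n(E° − E)/0.0592 = 2×(0.34 − 0.515)/0.0592 = -5.912.
With Q = [H⁺]^2 / ([Cu²⁺]·P(H₂)), solving for [H⁺] gives log[H⁺] = -4.456, so pH = 4.46.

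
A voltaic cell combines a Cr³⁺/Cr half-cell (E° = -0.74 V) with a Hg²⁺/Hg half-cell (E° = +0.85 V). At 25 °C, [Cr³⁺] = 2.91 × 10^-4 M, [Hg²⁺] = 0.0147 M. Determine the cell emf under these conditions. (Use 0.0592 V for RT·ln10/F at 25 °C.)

The Hg²⁺/Hg couple has the higher reduction potential and acts as the cathode, so E°_cell = +0.85 − (-0.74) = 1.59 V.
Balancing electrons gives n = 6; the reaction quotient is Q = [Cr³⁺]^2/[Hg²⁺]^3 = 0.0267.
At 25 °C, E = E° − (0.0592/n) log Q = 1.59 − (0.0592/6)(-1.574) = 1.590 + 0.016 = 1.606 V.

1.61 V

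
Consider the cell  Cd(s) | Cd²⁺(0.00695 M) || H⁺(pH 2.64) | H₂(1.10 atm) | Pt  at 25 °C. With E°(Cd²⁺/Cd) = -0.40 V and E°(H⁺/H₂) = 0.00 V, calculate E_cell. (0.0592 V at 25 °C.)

0.31 V

The hydrogen couple is the cathode, so E°_cell = 0.40 V; n = 2.
[H⁺] = 10^(−2.64) = 0.0023 M, and Q = [Cd²⁺]·P(H₂) / [H⁺]^2 = 1460.
E = E° − (0.0592/2) log Q = 0.40 − (0.0592/2)(3.163) = 0.306 V.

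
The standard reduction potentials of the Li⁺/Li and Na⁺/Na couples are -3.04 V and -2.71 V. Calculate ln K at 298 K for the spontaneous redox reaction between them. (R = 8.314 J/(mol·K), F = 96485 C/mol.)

E°_cell = -2.71 − (-3.04) = 0.33 V, with n = 1 electron transferred.
At equilibrium E = 0, so the Nernst equation gives ln K = nFE°/RT = (1)(96485)(0.33)/((8.314)(298)) = 12.85.

ln K = 12.9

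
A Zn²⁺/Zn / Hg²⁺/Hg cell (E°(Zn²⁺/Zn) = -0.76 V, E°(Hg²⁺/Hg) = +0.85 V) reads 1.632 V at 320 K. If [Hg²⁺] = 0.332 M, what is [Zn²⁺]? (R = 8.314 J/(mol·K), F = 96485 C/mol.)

From the Nernst equation, ln Q = nF(E° − E)/RT = 2×96485×(1.61 − 1.632)/(8.314×320) = -1.596, so Q = 0.203.
With Q = [Zn²⁺]/[Hg²⁺] and the known concentrations, [Zn²⁺] in the numerator gives [Zn²⁺] = 0.067 M.

0.067 M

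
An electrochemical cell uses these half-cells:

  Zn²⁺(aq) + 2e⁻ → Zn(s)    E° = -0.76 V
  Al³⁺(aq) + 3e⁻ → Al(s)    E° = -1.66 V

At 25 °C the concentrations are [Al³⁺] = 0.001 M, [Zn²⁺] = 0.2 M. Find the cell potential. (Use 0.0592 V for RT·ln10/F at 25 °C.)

0.939 V

The Zn²⁺/Zn couple has the higher reduction potential and acts as the cathode, so E°_cell = -0.76 − (-1.66) = 0.90 V.
Balancing electrons gives n = 6; the reaction quotient is Q = [Al³⁺]^2/[Zn²⁺]^3 = 1.25 × 10^-4.
At 25 °C, E = E° − (0.0592/n) log Q = 0.90 − (0.0592/6)(-3.903) = 0.900 + 0.039 = 0.939 V.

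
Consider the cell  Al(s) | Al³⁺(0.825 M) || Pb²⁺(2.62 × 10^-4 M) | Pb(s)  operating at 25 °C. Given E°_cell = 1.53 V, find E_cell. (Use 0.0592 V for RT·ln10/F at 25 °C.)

Balancing electrons gives n = 6; the reaction quotient is Q = [Al³⁺]^2/[Pb²⁺]^3 = 3.78 × 10^10.
At 25 °C, E = E° − (0.0592/n) log Q = 1.53 − (0.0592/6)(10.578) = 1.530 − 0.104 = 1.426 V.

1.43 V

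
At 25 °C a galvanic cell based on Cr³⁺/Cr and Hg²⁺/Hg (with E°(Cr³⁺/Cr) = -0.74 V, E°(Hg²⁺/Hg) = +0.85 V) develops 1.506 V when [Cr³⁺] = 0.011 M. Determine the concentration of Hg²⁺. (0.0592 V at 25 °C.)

7.2 × 10^-5 M

From the Nernst equation, log Q = n(E° − E)/0.0592 = 6(1.59 − 1.506)/0.0592 = 8.514, so Q = 3.26 × 10^8.
With Q = [Cr³⁺]^2/[Hg²⁺]^3 and the known concentrations, [Hg²⁺]^3 in the denominator gives [Hg²⁺] = 7.2 × 10^-5 M.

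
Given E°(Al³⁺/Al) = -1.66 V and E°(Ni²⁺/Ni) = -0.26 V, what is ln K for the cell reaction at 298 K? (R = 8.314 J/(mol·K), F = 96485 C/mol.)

ln K = 327.1

E°_cell = -0.26 − (-1.66) = 1.40 V, with n = 6 electrons transferred.
At equilibrium E = 0, so the Nernst equation gives ln K = nFE°/RT = (6)(96485)(1.40)/((8.314)(298)) = 327.12.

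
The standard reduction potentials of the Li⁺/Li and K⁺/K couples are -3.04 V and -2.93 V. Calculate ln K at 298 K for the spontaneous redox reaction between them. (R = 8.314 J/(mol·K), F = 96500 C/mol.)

ln K = 4.3

E°_cell = -2.93 − (-3.04) = 0.11 V, with n = 1 electron transferred.
At equilibrium E = 0, so the Nernst equation gives ln K = nFE°/RT = (1)(96500)(0.11)/((8.314)(298)) = 4.28.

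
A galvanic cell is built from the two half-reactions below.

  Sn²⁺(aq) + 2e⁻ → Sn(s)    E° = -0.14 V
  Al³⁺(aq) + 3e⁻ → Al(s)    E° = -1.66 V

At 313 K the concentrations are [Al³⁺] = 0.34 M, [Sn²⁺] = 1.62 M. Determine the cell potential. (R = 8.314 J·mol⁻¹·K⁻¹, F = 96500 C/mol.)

The Sn²⁺/Sn couple has the higher reduction potential and acts as the cathode, so E°_cell = -0.14 − (-1.66) = 1.52 V.
Balancing electrons gives n = 6; the reaction quotient is Q = [Al³⁺]^2/[Sn²⁺]^3 = 0.0272.
E = E° − (RT/nF) ln Q = 1.52 − (8.314×313)/(6×96500) × (-3.605) = 1.520 + 0.016 = 1.536 V.

1.54 V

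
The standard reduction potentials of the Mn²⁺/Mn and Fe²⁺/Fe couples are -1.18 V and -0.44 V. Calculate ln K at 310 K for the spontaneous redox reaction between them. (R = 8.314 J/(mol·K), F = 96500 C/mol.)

E°_cell = -0.44 − (-1.18) = 0.74 V, with n = 2 electrons transferred.
At equilibrium E = 0, so the Nernst equation gives ln K = nFE°/RT = (2)(96500)(0.74)/((8.314)(310)) = 55.41.

ln K = 55.4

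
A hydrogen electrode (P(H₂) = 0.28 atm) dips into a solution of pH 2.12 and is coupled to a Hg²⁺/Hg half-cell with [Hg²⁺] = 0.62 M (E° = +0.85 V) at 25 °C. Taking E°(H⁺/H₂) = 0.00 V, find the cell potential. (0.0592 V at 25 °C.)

0.95 V

The Hg²⁺/Hg couple is the cathode, so E°_cell = 0.85 V; n = 2.
[H⁺] = 10^(−2.12) = 0.0076 M, and Q = [H⁺]^2 / ([Hg²⁺]·P(H₂)) = 3.31 × 10^-4.
E = E° − (0.0592/2) log Q = 0.85 − (0.0592/2)(-3.480) = 0.953 V.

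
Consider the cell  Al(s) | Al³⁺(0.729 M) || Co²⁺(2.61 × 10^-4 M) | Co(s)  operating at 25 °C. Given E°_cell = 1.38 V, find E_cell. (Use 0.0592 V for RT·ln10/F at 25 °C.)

Balancing electrons gives n = 6; the reaction quotient is Q = [Al³⁺]^2/[Co²⁺]^3 = 2.99 × 10^10.
At 25 °C, E = E° − (0.0592/n) log Q = 1.38 − (0.0592/6)(10.476) = 1.380 − 0.103 = 1.277 V.

1.28 V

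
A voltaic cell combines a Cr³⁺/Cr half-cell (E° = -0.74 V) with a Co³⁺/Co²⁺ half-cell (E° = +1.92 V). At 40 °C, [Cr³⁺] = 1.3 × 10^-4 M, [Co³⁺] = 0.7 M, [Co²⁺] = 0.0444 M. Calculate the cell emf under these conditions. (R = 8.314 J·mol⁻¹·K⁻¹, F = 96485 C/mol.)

The Co³⁺/Co²⁺ couple has the higher reduction potential and acts as the cathode, so E°_cell = +1.92 − (-0.74) = 2.66 V.
Balancing electrons gives n = 3; the reaction quotient is Q = [Cr³⁺]·[Co²⁺]^3/[Co³⁺]^3 = 3.32 × 10^-8.
E = E° − (RT/nF) ln Q = 2.66 − (8.314×313)/(3×96485) × (-17.221) = 2.660 + 0.155 = 2.815 V.

2.81 V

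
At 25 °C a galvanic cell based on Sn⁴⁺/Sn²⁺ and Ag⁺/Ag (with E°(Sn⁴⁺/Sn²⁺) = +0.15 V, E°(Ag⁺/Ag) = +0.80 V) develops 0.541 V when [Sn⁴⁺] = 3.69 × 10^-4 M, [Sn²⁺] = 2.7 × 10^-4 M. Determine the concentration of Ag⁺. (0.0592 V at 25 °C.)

0.017 M

From the Nernst equation, log Q = n(E° − E)/0.0592 = 2(0.65 − 0.541)/0.0592 = 3.682, so Q = 4810.
With Q = [Sn⁴⁺]/([Sn²⁺]·[Ag⁺]^2) and the known concentrations, [Ag⁺]^2 in the denominator gives [Ag⁺] = 0.017 M.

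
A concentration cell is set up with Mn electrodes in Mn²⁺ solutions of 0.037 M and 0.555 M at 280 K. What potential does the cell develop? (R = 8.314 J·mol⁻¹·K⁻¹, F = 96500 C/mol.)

Both half-cells are Mn²⁺/Mn, so E°_cell = 0. The concentrated side is the cathode; the cell reaction moves Mn²⁺ from high to low concentration with n = 2.
Q = [Mn²⁺]_dilute/[Mn²⁺]_conc = 0.037/0.555 = 0.0667.
E = 0 − (RT/nF) ln Q = −((8.314×280)/(2×96500))(-2.708) = 0.0327 V.

0.033 V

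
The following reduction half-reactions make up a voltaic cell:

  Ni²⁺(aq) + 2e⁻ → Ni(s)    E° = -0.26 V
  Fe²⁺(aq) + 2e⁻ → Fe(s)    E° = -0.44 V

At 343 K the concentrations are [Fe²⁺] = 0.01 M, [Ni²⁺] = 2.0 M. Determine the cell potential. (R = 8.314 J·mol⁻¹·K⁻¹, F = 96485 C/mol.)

The Ni²⁺/Ni couple has the higher reduction potential and acts as the cathode, so E°_cell = -0.26 − (-0.44) = 0.18 V.
Balancing electrons gives n = 2; the reaction quotient is Q = [Fe²⁺]/[Ni²⁺] = 0.00500.
E = E° − (RT/nF) ln Q = 0.18 − (8.314×343)/(2×96485) × (-5.298) = 0.180 + 0.078 = 0.258 V.

0.258 V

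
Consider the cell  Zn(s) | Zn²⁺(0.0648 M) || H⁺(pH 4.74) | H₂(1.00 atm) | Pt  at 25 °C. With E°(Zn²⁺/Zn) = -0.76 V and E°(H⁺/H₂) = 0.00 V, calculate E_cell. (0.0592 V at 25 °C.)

0.51 V

The hydrogen couple is the cathode, so E°_cell = 0.76 V; n = 2.
[H⁺] = 10^(−4.74) = 1.8 × 10^-5 M, and Q = [Zn²⁺]·P(H₂) / [H⁺]^2 = 1.96 × 10^8.
E = E° − (0.0592/2) log Q = 0.76 − (0.0592/2)(8.292) = 0.515 V.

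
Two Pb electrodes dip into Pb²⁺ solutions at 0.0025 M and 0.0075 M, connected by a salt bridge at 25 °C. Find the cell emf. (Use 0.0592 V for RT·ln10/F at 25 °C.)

Both half-cells are Pb²⁺/Pb, so E°_cell = 0. The concentrated side is the cathode; the cell reaction moves Pb²⁺ from high to low concentration with n = 2.
Q = [Pb²⁺]_dilute/[Pb²⁺]_conc = 0.0025/0.0075 = 0.333.
E = 0 − (0.0592/2) log Q = −(0.0592/2)(-0.477) = 0.0141 V.

0.014 V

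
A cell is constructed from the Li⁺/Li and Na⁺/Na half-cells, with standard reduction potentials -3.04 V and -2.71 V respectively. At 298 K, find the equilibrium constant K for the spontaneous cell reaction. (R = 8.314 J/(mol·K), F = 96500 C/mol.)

E°_cell = -2.71 − (-3.04) = 0.33 V, with n = 1 electron transferred.
At equilibrium E = 0, so the Nernst equation gives ln K = nFE°/RT = (1)(96500)(0.33)/((8.314)(298)) = 12.85.
K = e^12.85 = 3.8 × 10^5.

3.8 × 10^5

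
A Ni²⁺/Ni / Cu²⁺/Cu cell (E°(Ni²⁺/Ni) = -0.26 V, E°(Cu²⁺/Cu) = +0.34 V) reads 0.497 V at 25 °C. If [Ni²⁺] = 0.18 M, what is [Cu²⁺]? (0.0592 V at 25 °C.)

6 × 10^-5 M

From the Nernst equation, log Q = n(E° − E)/0.0592 = 2(0.60 − 0.497)/0.0592 = 3.480, so Q = 3020.
With Q = [Ni²⁺]/[Cu²⁺] and the known concentrations, [Cu²⁺] in the denominator gives [Cu²⁺] = 6 × 10^-5 M.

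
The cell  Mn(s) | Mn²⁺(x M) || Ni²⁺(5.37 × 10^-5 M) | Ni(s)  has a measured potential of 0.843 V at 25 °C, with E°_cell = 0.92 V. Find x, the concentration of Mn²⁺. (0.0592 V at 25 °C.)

From the Nernst equation, log Q = n(E° − E)/0.0592 = 2(0.92 − 0.843)/0.0592 = 2.601, so Q = 399.
With Q = [Mn²⁺]/[Ni²⁺] and the known concentrations, [Mn²⁺] in the numerator gives [Mn²⁺] = 0.021 M.

0.021 M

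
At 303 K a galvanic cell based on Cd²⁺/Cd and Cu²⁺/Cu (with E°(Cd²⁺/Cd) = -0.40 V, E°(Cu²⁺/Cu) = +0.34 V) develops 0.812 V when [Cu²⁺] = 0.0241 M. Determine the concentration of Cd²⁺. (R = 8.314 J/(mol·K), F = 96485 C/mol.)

From the Nernst equation, ln Q = nF(E° − E)/RT = 2×96485×(0.74 − 0.812)/(8.314×303) = -5.515, so Q = 0.00402.
With Q = [Cd²⁺]/[Cu²⁺] and the known concentrations, [Cd²⁺] in the numerator gives [Cd²⁺] = 9.7 × 10^-5 M.

9.7 × 10^-5 M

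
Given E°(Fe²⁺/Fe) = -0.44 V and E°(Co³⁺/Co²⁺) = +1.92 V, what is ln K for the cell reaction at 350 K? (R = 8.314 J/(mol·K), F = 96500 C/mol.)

E°_cell = +1.92 − (-0.44) = 2.36 V, with n = 2 electrons transferred.
At equilibrium E = 0, so the Nernst equation gives ln K = nFE°/RT = (2)(96500)(2.36)/((8.314)(350)) = 156.53.

ln K = 156.5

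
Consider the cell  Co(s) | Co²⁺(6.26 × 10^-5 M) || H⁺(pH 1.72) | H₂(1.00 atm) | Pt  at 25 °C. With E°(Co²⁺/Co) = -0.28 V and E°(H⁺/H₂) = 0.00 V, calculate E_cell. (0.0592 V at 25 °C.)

0.30 V

The hydrogen couple is the cathode, so E°_cell = 0.28 V; n = 2.
[H⁺] = 10^(−1.72) = 0.019 M, and Q = [Co²⁺]·P(H₂) / [H⁺]^2 = 0.172.
E = E° − (0.0592/2) log Q = 0.28 − (0.0592/2)(-0.763) = 0.303 V.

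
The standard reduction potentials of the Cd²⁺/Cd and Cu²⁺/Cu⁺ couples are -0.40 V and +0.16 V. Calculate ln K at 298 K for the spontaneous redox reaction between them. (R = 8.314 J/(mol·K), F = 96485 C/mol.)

ln K = 43.6

E°_cell = +0.16 − (-0.40) = 0.56 V, with n = 2 electrons transferred.
At equilibrium E = 0, so the Nernst equation gives ln K = nFE°/RT = (2)(96485)(0.56)/((8.314)(298)) = 43.62.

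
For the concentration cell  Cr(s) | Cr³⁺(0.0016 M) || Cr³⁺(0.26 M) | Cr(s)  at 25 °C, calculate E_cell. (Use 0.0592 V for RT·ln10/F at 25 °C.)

0.044 V

Both half-cells are Cr³⁺/Cr, so E°_cell = 0. The concentrated side is the cathode; the cell reaction moves Cr³⁺ from high to low concentration with n = 3.
Q = [Cr³⁺]_dilute/[Cr³⁺]_conc = 0.0016/0.26 = 0.00615.
E = 0 − (0.0592/3) log Q = −(0.0592/3)(-2.211) = 0.0436 V.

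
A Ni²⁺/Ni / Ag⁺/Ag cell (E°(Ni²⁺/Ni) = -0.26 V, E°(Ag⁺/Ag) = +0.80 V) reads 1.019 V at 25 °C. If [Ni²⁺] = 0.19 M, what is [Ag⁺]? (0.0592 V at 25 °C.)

0.088 M

From the Nernst equation, log Q = n(E° − E)/0.0592 = 2(1.06 − 1.019)/0.0592 = 1.385, so Q = 24.3.
With Q = [Ni²⁺]/[Ag⁺]^2 and the known concentrations, [Ag⁺]^2 in the denominator gives [Ag⁺] = 0.088 M.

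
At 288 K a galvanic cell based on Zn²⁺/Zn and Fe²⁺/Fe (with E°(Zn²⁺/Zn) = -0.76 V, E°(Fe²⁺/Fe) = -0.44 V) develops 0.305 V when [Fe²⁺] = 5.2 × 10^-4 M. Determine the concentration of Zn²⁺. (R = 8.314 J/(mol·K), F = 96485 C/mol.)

0.0017 M

From the Nernst equation, ln Q = nF(E° − E)/RT = 2×96485×(0.32 − 0.305)/(8.314×288) = 1.209, so Q = 3.35.
With Q = [Zn²⁺]/[Fe²⁺] and the known concentrations, [Zn²⁺] in the numerator gives [Zn²⁺] = 0.0017 M.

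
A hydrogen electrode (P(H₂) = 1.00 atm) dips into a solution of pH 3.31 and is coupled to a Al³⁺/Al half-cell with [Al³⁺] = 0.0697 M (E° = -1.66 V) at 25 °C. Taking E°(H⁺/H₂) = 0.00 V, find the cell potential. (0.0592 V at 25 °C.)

The hydrogen couple is the cathode, so E°_cell = 1.66 V; n = 6.
[H⁺] = 10^(−3.31) = 4.9 × 10^-4 M, and Q = [Al³⁺]^2·P(H₂)^3 / [H⁺]^6 = 3.52 × 10^17.
E = E° − (0.0592/6) log Q = 1.66 − (0.0592/6)(17.546) = 1.487 V.

1.49 V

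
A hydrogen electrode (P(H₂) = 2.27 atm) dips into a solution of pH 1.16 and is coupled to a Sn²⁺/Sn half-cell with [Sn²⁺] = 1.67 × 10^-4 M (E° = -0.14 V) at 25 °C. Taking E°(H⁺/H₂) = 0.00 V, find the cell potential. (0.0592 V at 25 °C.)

The hydrogen couple is the cathode, so E°_cell = 0.14 V; n = 2.
[H⁺] = 10^(−1.16) = 0.069 M, and Q = [Sn²⁺]·P(H₂) / [H⁺]^2 = 0.0792.
E = E° − (0.0592/2) log Q = 0.14 − (0.0592/2)(-1.101) = 0.173 V.

0.17 V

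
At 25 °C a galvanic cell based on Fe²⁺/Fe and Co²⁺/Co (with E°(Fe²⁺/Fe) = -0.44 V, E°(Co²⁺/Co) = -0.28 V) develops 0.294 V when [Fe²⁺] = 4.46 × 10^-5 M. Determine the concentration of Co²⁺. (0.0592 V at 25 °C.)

1.5 M

From the Nernst equation, log Q = n(E° − E)/0.0592 = 2(0.16 − 0.294)/0.0592 = -4.527, so Q = 2.97 × 10^-5.
With Q = [Fe²⁺]/[Co²⁺] and the known concentrations, [Co²⁺] in the denominator gives [Co²⁺] = 1.5 M.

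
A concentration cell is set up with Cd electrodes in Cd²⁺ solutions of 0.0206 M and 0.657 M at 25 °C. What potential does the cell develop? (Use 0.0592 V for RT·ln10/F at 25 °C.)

0.045 V

Both half-cells are Cd²⁺/Cd, so E°_cell = 0. The concentrated side is the cathode; the cell reaction moves Cd²⁺ from high to low concentration with n = 2.
Q = [Cd²⁺]_dilute/[Cd²⁺]_conc = 0.0206/0.657 = 0.0314.
E = 0 − (0.0592/2) log Q = −(0.0592/2)(-1.504) = 0.0445 V.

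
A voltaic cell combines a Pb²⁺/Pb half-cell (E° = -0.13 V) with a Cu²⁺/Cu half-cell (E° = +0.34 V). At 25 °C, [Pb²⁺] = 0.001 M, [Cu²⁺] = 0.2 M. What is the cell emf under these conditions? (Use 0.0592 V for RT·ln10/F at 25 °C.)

0.538 V

The Cu²⁺/Cu couple has the higher reduction potential and acts as the cathode, so E°_cell = +0.34 − (-0.13) = 0.47 V.
Balancing electrons gives n = 2; the reaction quotient is Q = [Pb²⁺]/[Cu²⁺] = 0.00500.
At 25 °C, E = E° − (0.0592/n) log Q = 0.47 − (0.0592/2)(-2.301) = 0.470 + 0.068 = 0.538 V.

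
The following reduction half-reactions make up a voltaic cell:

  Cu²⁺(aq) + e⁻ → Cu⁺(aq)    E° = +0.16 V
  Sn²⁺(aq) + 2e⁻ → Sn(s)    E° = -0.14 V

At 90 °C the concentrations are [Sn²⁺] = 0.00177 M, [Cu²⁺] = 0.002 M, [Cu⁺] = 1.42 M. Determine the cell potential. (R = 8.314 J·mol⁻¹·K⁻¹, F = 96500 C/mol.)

The Cu²⁺/Cu⁺ couple has the higher reduction potential and acts as the cathode, so E°_cell = +0.16 − (-0.14) = 0.30 V.
Balancing electrons gives n = 2; the reaction quotient is Q = [Sn²⁺]·[Cu⁺]^2/[Cu²⁺]^2 = 892.
E = E° − (RT/nF) ln Q = 0.30 − (8.314×363)/(2×96500) × (6.794) = 0.300 − 0.106 = 0.194 V.

0.194 V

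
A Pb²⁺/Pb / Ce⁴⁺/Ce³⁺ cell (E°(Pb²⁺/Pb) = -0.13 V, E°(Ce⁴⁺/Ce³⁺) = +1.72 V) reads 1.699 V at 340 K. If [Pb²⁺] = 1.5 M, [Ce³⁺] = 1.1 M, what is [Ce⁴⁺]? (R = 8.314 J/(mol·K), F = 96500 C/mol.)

From the Nernst equation, ln Q = nF(E° − E)/RT = 2×96500×(1.85 − 1.699)/(8.314×340) = 10.310, so Q = 3 × 10^4.
With Q = [Pb²⁺]·[Ce³⁺]^2/[Ce⁴⁺]^2 and the known concentrations, [Ce⁴⁺]^2 in the denominator gives [Ce⁴⁺] = 0.0078 M.

0.0078 M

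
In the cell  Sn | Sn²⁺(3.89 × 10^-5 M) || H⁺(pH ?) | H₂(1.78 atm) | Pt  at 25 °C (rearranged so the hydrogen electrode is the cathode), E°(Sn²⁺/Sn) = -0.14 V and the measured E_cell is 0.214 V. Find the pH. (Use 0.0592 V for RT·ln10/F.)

E°_cell = 0.14 V and n = 2.
log Q = n(E° − E)/0.0592 = 2×(0.14 − 0.214)/0.0592 = -2.500.
With Q = [Sn²⁺]·P(H₂) / [H⁺]^2, solving for [H⁺] gives log[H⁺] = -0.830, so pH = 0.83.

pH = 0.83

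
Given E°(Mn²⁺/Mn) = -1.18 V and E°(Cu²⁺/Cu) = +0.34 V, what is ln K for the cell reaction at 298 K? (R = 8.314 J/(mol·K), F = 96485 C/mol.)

E°_cell = +0.34 − (-1.18) = 1.52 V, with n = 2 electrons transferred.
At equilibrium E = 0, so the Nernst equation gives ln K = nFE°/RT = (2)(96485)(1.52)/((8.314)(298)) = 118.39.

ln K = 118.4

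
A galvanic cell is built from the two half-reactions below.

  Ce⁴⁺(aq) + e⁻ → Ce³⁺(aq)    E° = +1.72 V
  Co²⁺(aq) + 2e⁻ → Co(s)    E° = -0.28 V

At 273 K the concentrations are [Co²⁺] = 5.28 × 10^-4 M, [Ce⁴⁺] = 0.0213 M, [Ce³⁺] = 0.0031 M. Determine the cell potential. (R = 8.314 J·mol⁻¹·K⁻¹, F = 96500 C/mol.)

2.13 V

The Ce⁴⁺/Ce³⁺ couple has the higher reduction potential and acts as the cathode, so E°_cell = +1.72 − (-0.28) = 2.00 V.
Balancing electrons gives n = 2; the reaction quotient is Q = [Co²⁺]·[Ce³⁺]^2/[Ce⁴⁺]^2 = 1.12 × 10^-5.
E = E° − (RT/nF) ln Q = 2.00 − (8.314×273)/(2×96500) × (-11.401) = 2.000 + 0.134 = 2.134 V.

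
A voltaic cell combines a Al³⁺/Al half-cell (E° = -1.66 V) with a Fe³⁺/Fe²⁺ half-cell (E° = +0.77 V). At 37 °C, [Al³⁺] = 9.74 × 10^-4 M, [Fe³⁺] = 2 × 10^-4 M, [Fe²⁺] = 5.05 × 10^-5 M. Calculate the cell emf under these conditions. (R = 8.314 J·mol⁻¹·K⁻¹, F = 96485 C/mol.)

The Fe³⁺/Fe²⁺ couple has the higher reduction potential and acts as the cathode, so E°_cell = +0.77 − (-1.66) = 2.43 V.
Balancing electrons gives n = 3; the reaction quotient is Q = [Al³⁺]·[Fe²⁺]^3/[Fe³⁺]^3 = 1.57 × 10^-5.
E = E° − (RT/nF) ln Q = 2.43 − (8.314×310)/(3×96485) × (-11.063) = 2.430 + 0.099 = 2.529 V.

2.53 V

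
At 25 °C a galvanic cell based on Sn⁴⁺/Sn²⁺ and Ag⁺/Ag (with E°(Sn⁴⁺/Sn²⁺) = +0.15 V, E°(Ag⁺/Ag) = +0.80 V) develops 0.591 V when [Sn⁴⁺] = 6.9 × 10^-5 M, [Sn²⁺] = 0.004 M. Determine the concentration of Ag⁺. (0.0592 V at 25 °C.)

0.013 M

From the Nernst equation, log Q = n(E° − E)/0.0592 = 2(0.65 − 0.591)/0.0592 = 1.993, so Q = 98.5.
With Q = [Sn⁴⁺]/([Sn²⁺]·[Ag⁺]^2) and the known concentrations, [Ag⁺]^2 in the denominator gives [Ag⁺] = 0.013 M.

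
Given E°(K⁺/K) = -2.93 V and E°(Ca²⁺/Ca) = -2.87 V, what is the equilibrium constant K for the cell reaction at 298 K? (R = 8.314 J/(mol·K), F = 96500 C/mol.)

E°_cell = -2.87 − (-2.93) = 0.06 V, with n = 2 electrons transferred.
At equilibrium E = 0, so the Nernst equation gives ln K = nFE°/RT = (2)(96500)(0.06)/((8.314)(298)) = 4.67.
K = e^4.67 = 110.

110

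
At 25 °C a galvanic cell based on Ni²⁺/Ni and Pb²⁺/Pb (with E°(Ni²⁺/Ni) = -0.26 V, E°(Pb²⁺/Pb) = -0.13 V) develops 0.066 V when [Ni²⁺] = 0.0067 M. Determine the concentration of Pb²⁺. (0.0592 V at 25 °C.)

4.6 × 10^-5 M

From the Nernst equation, log Q = n(E° − E)/0.0592 = 2(0.13 − 0.066)/0.0592 = 2.162, so Q = 145.
With Q = [Ni²⁺]/[Pb²⁺] and the known concentrations, [Pb²⁺] in the denominator gives [Pb²⁺] = 4.6 × 10^-5 M.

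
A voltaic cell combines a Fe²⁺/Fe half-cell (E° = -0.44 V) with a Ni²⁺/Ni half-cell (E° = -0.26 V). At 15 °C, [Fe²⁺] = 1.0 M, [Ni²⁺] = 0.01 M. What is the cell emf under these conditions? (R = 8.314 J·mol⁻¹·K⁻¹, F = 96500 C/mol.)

The Ni²⁺/Ni couple has the higher reduction potential and acts as the cathode, so E°_cell = -0.26 − (-0.44) = 0.18 V.
Balancing electrons gives n = 2; the reaction quotient is Q = [Fe²⁺]/[Ni²⁺] = 100.
E = E° − (RT/nF) ln Q = 0.18 − (8.314×288)/(2×96500) × (4.605) = 0.180 − 0.057 = 0.123 V.

0.123 V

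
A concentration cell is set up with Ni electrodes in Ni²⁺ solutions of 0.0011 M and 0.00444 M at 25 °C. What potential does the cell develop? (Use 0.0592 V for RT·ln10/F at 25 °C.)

Both half-cells are Ni²⁺/Ni, so E°_cell = 0. The concentrated side is the cathode; the cell reaction moves Ni²⁺ from high to low concentration with n = 2.
Q = [Ni²⁺]_dilute/[Ni²⁺]_conc = 0.0011/0.00444 = 0.248.
E = 0 − (0.0592/2) log Q = −(0.0592/2)(-0.606) = 0.0179 V.

0.018 V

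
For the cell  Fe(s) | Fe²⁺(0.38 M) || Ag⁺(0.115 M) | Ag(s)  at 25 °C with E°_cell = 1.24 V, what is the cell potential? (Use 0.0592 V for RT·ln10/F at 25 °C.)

1.20 V

Balancing electrons gives n = 2; the reaction quotient is Q = [Fe²⁺]/[Ag⁺]^2 = 28.7.
At 25 °C, E = E° − (0.0592/n) log Q = 1.24 − (0.0592/2)(1.458) = 1.240 − 0.043 = 1.197 V.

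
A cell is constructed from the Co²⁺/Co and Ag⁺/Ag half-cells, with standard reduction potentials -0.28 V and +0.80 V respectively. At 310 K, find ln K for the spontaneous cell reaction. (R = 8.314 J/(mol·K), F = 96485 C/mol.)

ln K = 80.9

E°_cell = +0.80 − (-0.28) = 1.08 V, with n = 2 electrons transferred.
At equilibrium E = 0, so the Nernst equation gives ln K = nFE°/RT = (2)(96485)(1.08)/((8.314)(310)) = 80.86.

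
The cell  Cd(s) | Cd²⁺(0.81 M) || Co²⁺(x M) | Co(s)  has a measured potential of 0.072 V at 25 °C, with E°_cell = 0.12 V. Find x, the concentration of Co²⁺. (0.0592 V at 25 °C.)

From the Nernst equation, log Q = n(E° − E)/0.0592 = 2(0.12 − 0.072)/0.0592 = 1.622, so Q = 41.8.
With Q = [Cd²⁺]/[Co²⁺] and the known concentrations, [Co²⁺] in the denominator gives [Co²⁺] = 0.019 M.

0.019 M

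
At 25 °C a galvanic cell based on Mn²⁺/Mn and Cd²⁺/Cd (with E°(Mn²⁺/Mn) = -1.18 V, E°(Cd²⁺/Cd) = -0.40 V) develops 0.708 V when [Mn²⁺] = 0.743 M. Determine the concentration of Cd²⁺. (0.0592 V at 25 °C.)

0.0027 M

From the Nernst equation, log Q = n(E° − E)/0.0592 = 2(0.78 − 0.708)/0.0592 = 2.432, so Q = 271.
With Q = [Mn²⁺]/[Cd²⁺] and the known concentrations, [Cd²⁺] in the denominator gives [Cd²⁺] = 0.0027 M.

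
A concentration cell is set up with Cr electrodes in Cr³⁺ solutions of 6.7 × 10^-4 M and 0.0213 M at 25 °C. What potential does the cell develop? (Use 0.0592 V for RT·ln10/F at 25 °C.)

Both half-cells are Cr³⁺/Cr, so E°_cell = 0. The concentrated side is the cathode; the cell reaction moves Cr³⁺ from high to low concentration with n = 3.
Q = [Cr³⁺]_dilute/[Cr³⁺]_conc = 6.7 × 10^-4/0.0213 = 0.0315.
E = 0 − (0.0592/3) log Q = −(0.0592/3)(-1.502) = 0.0296 V.

0.030 V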